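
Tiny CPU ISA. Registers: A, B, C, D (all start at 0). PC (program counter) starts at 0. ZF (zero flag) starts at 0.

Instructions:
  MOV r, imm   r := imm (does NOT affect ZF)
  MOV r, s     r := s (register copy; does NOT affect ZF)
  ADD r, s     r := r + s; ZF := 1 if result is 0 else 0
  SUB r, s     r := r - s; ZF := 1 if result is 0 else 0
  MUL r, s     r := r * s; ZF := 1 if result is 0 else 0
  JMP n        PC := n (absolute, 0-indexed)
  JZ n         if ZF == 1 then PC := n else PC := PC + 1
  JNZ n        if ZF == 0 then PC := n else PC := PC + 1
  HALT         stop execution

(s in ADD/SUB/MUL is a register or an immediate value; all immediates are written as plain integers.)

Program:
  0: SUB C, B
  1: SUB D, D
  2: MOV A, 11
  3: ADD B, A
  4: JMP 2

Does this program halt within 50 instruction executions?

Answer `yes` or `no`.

Step 1: PC=0 exec 'SUB C, B'. After: A=0 B=0 C=0 D=0 ZF=1 PC=1
Step 2: PC=1 exec 'SUB D, D'. After: A=0 B=0 C=0 D=0 ZF=1 PC=2
Step 3: PC=2 exec 'MOV A, 11'. After: A=11 B=0 C=0 D=0 ZF=1 PC=3
Step 4: PC=3 exec 'ADD B, A'. After: A=11 B=11 C=0 D=0 ZF=0 PC=4
Step 5: PC=4 exec 'JMP 2'. After: A=11 B=11 C=0 D=0 ZF=0 PC=2
Step 6: PC=2 exec 'MOV A, 11'. After: A=11 B=11 C=0 D=0 ZF=0 PC=3
Step 7: PC=3 exec 'ADD B, A'. After: A=11 B=22 C=0 D=0 ZF=0 PC=4
Step 8: PC=4 exec 'JMP 2'. After: A=11 B=22 C=0 D=0 ZF=0 PC=2
Step 9: PC=2 exec 'MOV A, 11'. After: A=11 B=22 C=0 D=0 ZF=0 PC=3
Step 10: PC=3 exec 'ADD B, A'. After: A=11 B=33 C=0 D=0 ZF=0 PC=4
Step 11: PC=4 exec 'JMP 2'. After: A=11 B=33 C=0 D=0 ZF=0 PC=2
Step 12: PC=2 exec 'MOV A, 11'. After: A=11 B=33 C=0 D=0 ZF=0 PC=3
Step 13: PC=3 exec 'ADD B, A'. After: A=11 B=44 C=0 D=0 ZF=0 PC=4
Step 14: PC=4 exec 'JMP 2'. After: A=11 B=44 C=0 D=0 ZF=0 PC=2
Step 15: PC=2 exec 'MOV A, 11'. After: A=11 B=44 C=0 D=0 ZF=0 PC=3
After 50 steps: not halted. PC revisits the same instructions with no path to HALT; will never halt.

Answer: no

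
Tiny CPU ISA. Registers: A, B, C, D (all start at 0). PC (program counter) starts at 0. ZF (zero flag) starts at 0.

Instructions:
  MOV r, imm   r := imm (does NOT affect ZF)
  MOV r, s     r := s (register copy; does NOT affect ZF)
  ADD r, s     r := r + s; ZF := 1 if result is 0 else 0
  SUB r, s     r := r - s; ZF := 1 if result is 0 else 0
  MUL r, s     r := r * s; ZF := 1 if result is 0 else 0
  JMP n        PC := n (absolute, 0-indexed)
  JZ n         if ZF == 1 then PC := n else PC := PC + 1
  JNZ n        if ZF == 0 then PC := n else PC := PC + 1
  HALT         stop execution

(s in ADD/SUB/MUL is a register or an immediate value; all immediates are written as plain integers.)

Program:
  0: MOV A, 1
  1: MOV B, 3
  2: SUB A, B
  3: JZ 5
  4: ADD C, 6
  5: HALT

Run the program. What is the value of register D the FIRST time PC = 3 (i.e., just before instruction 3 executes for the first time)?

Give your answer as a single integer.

Step 1: PC=0 exec 'MOV A, 1'. After: A=1 B=0 C=0 D=0 ZF=0 PC=1
Step 2: PC=1 exec 'MOV B, 3'. After: A=1 B=3 C=0 D=0 ZF=0 PC=2
Step 3: PC=2 exec 'SUB A, B'. After: A=-2 B=3 C=0 D=0 ZF=0 PC=3
First time PC=3: D=0

0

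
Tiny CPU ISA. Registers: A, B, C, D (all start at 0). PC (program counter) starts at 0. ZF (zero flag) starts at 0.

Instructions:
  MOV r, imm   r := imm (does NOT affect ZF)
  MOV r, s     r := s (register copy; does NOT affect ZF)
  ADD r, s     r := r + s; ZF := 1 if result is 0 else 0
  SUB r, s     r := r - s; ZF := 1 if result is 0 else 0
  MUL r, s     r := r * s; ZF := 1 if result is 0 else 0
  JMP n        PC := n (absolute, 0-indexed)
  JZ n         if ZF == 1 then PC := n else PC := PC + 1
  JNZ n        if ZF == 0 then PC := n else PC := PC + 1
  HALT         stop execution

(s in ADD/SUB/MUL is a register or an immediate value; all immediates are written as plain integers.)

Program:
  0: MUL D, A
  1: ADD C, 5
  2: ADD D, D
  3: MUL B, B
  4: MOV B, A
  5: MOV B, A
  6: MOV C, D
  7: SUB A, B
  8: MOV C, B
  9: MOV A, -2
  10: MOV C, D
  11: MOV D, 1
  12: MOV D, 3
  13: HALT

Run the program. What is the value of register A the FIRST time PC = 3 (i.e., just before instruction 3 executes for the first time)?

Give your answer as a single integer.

Step 1: PC=0 exec 'MUL D, A'. After: A=0 B=0 C=0 D=0 ZF=1 PC=1
Step 2: PC=1 exec 'ADD C, 5'. After: A=0 B=0 C=5 D=0 ZF=0 PC=2
Step 3: PC=2 exec 'ADD D, D'. After: A=0 B=0 C=5 D=0 ZF=1 PC=3
First time PC=3: A=0

0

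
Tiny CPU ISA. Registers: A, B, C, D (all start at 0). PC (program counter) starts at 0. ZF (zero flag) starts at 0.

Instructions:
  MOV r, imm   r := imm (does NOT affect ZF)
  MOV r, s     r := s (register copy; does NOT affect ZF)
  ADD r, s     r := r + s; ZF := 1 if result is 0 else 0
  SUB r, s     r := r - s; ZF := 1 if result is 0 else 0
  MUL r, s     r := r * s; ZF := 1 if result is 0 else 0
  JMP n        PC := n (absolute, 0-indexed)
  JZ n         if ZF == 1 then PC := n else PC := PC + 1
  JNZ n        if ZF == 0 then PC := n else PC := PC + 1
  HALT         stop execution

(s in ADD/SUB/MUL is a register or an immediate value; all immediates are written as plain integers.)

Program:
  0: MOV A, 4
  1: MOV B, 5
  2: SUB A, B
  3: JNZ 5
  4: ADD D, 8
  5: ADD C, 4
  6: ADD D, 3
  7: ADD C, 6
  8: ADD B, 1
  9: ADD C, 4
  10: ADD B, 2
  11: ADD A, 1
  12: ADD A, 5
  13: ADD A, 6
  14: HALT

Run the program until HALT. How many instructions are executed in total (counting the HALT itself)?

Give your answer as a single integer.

Answer: 14

Derivation:
Step 1: PC=0 exec 'MOV A, 4'. After: A=4 B=0 C=0 D=0 ZF=0 PC=1
Step 2: PC=1 exec 'MOV B, 5'. After: A=4 B=5 C=0 D=0 ZF=0 PC=2
Step 3: PC=2 exec 'SUB A, B'. After: A=-1 B=5 C=0 D=0 ZF=0 PC=3
Step 4: PC=3 exec 'JNZ 5'. After: A=-1 B=5 C=0 D=0 ZF=0 PC=5
Step 5: PC=5 exec 'ADD C, 4'. After: A=-1 B=5 C=4 D=0 ZF=0 PC=6
Step 6: PC=6 exec 'ADD D, 3'. After: A=-1 B=5 C=4 D=3 ZF=0 PC=7
Step 7: PC=7 exec 'ADD C, 6'. After: A=-1 B=5 C=10 D=3 ZF=0 PC=8
Step 8: PC=8 exec 'ADD B, 1'. After: A=-1 B=6 C=10 D=3 ZF=0 PC=9
Step 9: PC=9 exec 'ADD C, 4'. After: A=-1 B=6 C=14 D=3 ZF=0 PC=10
Step 10: PC=10 exec 'ADD B, 2'. After: A=-1 B=8 C=14 D=3 ZF=0 PC=11
Step 11: PC=11 exec 'ADD A, 1'. After: A=0 B=8 C=14 D=3 ZF=1 PC=12
Step 12: PC=12 exec 'ADD A, 5'. After: A=5 B=8 C=14 D=3 ZF=0 PC=13
Step 13: PC=13 exec 'ADD A, 6'. After: A=11 B=8 C=14 D=3 ZF=0 PC=14
Step 14: PC=14 exec 'HALT'. After: A=11 B=8 C=14 D=3 ZF=0 PC=14 HALTED
Total instructions executed: 14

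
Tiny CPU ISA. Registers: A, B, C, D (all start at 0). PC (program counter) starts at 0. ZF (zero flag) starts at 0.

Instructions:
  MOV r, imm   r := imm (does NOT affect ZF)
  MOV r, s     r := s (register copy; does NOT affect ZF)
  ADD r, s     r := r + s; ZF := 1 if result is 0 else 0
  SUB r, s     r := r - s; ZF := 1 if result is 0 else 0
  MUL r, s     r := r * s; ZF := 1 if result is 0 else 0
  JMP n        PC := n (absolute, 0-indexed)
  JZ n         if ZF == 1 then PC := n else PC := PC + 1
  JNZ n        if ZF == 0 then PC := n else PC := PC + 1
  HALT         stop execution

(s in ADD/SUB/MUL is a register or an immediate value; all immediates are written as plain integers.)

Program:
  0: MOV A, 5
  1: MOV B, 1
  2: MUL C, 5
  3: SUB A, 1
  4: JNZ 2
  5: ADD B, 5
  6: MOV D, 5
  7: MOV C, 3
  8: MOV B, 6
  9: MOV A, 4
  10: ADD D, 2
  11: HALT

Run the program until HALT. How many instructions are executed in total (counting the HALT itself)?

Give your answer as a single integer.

Answer: 24

Derivation:
Step 1: PC=0 exec 'MOV A, 5'. After: A=5 B=0 C=0 D=0 ZF=0 PC=1
Step 2: PC=1 exec 'MOV B, 1'. After: A=5 B=1 C=0 D=0 ZF=0 PC=2
Step 3: PC=2 exec 'MUL C, 5'. After: A=5 B=1 C=0 D=0 ZF=1 PC=3
Step 4: PC=3 exec 'SUB A, 1'. After: A=4 B=1 C=0 D=0 ZF=0 PC=4
Step 5: PC=4 exec 'JNZ 2'. After: A=4 B=1 C=0 D=0 ZF=0 PC=2
Step 6: PC=2 exec 'MUL C, 5'. After: A=4 B=1 C=0 D=0 ZF=1 PC=3
Step 7: PC=3 exec 'SUB A, 1'. After: A=3 B=1 C=0 D=0 ZF=0 PC=4
Step 8: PC=4 exec 'JNZ 2'. After: A=3 B=1 C=0 D=0 ZF=0 PC=2
Step 9: PC=2 exec 'MUL C, 5'. After: A=3 B=1 C=0 D=0 ZF=1 PC=3
Step 10: PC=3 exec 'SUB A, 1'. After: A=2 B=1 C=0 D=0 ZF=0 PC=4
Step 11: PC=4 exec 'JNZ 2'. After: A=2 B=1 C=0 D=0 ZF=0 PC=2
Step 12: PC=2 exec 'MUL C, 5'. After: A=2 B=1 C=0 D=0 ZF=1 PC=3
Step 13: PC=3 exec 'SUB A, 1'. After: A=1 B=1 C=0 D=0 ZF=0 PC=4
Step 14: PC=4 exec 'JNZ 2'. After: A=1 B=1 C=0 D=0 ZF=0 PC=2
Step 15: PC=2 exec 'MUL C, 5'. After: A=1 B=1 C=0 D=0 ZF=1 PC=3
Step 16: PC=3 exec 'SUB A, 1'. After: A=0 B=1 C=0 D=0 ZF=1 PC=4
Step 17: PC=4 exec 'JNZ 2'. After: A=0 B=1 C=0 D=0 ZF=1 PC=5
Step 18: PC=5 exec 'ADD B, 5'. After: A=0 B=6 C=0 D=0 ZF=0 PC=6
Step 19: PC=6 exec 'MOV D, 5'. After: A=0 B=6 C=0 D=5 ZF=0 PC=7
Step 20: PC=7 exec 'MOV C, 3'. After: A=0 B=6 C=3 D=5 ZF=0 PC=8
Step 21: PC=8 exec 'MOV B, 6'. After: A=0 B=6 C=3 D=5 ZF=0 PC=9
Step 22: PC=9 exec 'MOV A, 4'. After: A=4 B=6 C=3 D=5 ZF=0 PC=10
Step 23: PC=10 exec 'ADD D, 2'. After: A=4 B=6 C=3 D=7 ZF=0 PC=11
Step 24: PC=11 exec 'HALT'. After: A=4 B=6 C=3 D=7 ZF=0 PC=11 HALTED
Total instructions executed: 24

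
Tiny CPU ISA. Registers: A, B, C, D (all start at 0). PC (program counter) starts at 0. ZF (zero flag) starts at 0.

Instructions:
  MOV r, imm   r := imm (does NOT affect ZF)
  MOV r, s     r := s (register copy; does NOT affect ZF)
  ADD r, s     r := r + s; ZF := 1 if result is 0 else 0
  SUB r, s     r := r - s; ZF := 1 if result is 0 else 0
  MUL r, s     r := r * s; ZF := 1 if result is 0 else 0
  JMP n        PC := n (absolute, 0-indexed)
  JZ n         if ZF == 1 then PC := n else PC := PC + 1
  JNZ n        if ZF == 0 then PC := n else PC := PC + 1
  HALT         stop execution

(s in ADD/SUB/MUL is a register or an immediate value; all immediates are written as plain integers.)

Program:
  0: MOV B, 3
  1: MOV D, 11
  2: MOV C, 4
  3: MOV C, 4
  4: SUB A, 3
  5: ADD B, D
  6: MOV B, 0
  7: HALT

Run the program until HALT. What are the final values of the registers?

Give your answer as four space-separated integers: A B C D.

Answer: -3 0 4 11

Derivation:
Step 1: PC=0 exec 'MOV B, 3'. After: A=0 B=3 C=0 D=0 ZF=0 PC=1
Step 2: PC=1 exec 'MOV D, 11'. After: A=0 B=3 C=0 D=11 ZF=0 PC=2
Step 3: PC=2 exec 'MOV C, 4'. After: A=0 B=3 C=4 D=11 ZF=0 PC=3
Step 4: PC=3 exec 'MOV C, 4'. After: A=0 B=3 C=4 D=11 ZF=0 PC=4
Step 5: PC=4 exec 'SUB A, 3'. After: A=-3 B=3 C=4 D=11 ZF=0 PC=5
Step 6: PC=5 exec 'ADD B, D'. After: A=-3 B=14 C=4 D=11 ZF=0 PC=6
Step 7: PC=6 exec 'MOV B, 0'. After: A=-3 B=0 C=4 D=11 ZF=0 PC=7
Step 8: PC=7 exec 'HALT'. After: A=-3 B=0 C=4 D=11 ZF=0 PC=7 HALTED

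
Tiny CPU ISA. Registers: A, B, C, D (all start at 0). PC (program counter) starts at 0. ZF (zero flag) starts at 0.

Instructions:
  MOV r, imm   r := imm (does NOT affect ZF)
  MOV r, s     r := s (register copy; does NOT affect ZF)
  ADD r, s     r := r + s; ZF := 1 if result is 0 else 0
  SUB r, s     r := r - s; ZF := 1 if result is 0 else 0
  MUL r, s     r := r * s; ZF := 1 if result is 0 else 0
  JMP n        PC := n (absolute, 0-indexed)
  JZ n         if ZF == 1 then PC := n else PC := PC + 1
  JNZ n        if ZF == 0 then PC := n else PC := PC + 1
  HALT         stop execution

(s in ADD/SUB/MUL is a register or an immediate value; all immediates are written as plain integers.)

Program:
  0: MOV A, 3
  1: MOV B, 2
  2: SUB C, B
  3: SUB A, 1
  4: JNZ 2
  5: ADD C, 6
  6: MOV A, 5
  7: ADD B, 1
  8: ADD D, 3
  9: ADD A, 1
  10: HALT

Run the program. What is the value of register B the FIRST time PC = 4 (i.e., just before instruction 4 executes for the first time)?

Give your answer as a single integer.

Step 1: PC=0 exec 'MOV A, 3'. After: A=3 B=0 C=0 D=0 ZF=0 PC=1
Step 2: PC=1 exec 'MOV B, 2'. After: A=3 B=2 C=0 D=0 ZF=0 PC=2
Step 3: PC=2 exec 'SUB C, B'. After: A=3 B=2 C=-2 D=0 ZF=0 PC=3
Step 4: PC=3 exec 'SUB A, 1'. After: A=2 B=2 C=-2 D=0 ZF=0 PC=4
First time PC=4: B=2

2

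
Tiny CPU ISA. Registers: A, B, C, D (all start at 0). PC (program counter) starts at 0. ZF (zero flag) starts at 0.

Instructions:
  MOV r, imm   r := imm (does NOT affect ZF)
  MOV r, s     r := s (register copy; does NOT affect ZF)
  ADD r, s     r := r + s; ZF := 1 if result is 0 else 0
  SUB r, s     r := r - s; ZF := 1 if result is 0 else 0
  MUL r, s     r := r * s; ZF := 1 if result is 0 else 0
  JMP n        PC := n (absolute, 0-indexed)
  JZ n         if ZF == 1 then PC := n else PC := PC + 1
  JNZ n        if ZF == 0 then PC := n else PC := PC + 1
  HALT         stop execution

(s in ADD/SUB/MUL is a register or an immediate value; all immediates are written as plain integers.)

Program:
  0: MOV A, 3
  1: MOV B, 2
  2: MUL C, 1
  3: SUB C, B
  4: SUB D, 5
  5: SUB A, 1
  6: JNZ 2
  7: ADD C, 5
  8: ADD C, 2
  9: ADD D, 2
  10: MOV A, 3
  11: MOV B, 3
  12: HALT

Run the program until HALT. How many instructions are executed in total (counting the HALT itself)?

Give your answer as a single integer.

Step 1: PC=0 exec 'MOV A, 3'. After: A=3 B=0 C=0 D=0 ZF=0 PC=1
Step 2: PC=1 exec 'MOV B, 2'. After: A=3 B=2 C=0 D=0 ZF=0 PC=2
Step 3: PC=2 exec 'MUL C, 1'. After: A=3 B=2 C=0 D=0 ZF=1 PC=3
Step 4: PC=3 exec 'SUB C, B'. After: A=3 B=2 C=-2 D=0 ZF=0 PC=4
Step 5: PC=4 exec 'SUB D, 5'. After: A=3 B=2 C=-2 D=-5 ZF=0 PC=5
Step 6: PC=5 exec 'SUB A, 1'. After: A=2 B=2 C=-2 D=-5 ZF=0 PC=6
Step 7: PC=6 exec 'JNZ 2'. After: A=2 B=2 C=-2 D=-5 ZF=0 PC=2
Step 8: PC=2 exec 'MUL C, 1'. After: A=2 B=2 C=-2 D=-5 ZF=0 PC=3
Step 9: PC=3 exec 'SUB C, B'. After: A=2 B=2 C=-4 D=-5 ZF=0 PC=4
Step 10: PC=4 exec 'SUB D, 5'. After: A=2 B=2 C=-4 D=-10 ZF=0 PC=5
Step 11: PC=5 exec 'SUB A, 1'. After: A=1 B=2 C=-4 D=-10 ZF=0 PC=6
Step 12: PC=6 exec 'JNZ 2'. After: A=1 B=2 C=-4 D=-10 ZF=0 PC=2
Step 13: PC=2 exec 'MUL C, 1'. After: A=1 B=2 C=-4 D=-10 ZF=0 PC=3
Step 14: PC=3 exec 'SUB C, B'. After: A=1 B=2 C=-6 D=-10 ZF=0 PC=4
Step 15: PC=4 exec 'SUB D, 5'. After: A=1 B=2 C=-6 D=-15 ZF=0 PC=5
Step 16: PC=5 exec 'SUB A, 1'. After: A=0 B=2 C=-6 D=-15 ZF=1 PC=6
Step 17: PC=6 exec 'JNZ 2'. After: A=0 B=2 C=-6 D=-15 ZF=1 PC=7
Step 18: PC=7 exec 'ADD C, 5'. After: A=0 B=2 C=-1 D=-15 ZF=0 PC=8
Step 19: PC=8 exec 'ADD C, 2'. After: A=0 B=2 C=1 D=-15 ZF=0 PC=9
Step 20: PC=9 exec 'ADD D, 2'. After: A=0 B=2 C=1 D=-13 ZF=0 PC=10
Step 21: PC=10 exec 'MOV A, 3'. After: A=3 B=2 C=1 D=-13 ZF=0 PC=11
Step 22: PC=11 exec 'MOV B, 3'. After: A=3 B=3 C=1 D=-13 ZF=0 PC=12
Step 23: PC=12 exec 'HALT'. After: A=3 B=3 C=1 D=-13 ZF=0 PC=12 HALTED
Total instructions executed: 23

Answer: 23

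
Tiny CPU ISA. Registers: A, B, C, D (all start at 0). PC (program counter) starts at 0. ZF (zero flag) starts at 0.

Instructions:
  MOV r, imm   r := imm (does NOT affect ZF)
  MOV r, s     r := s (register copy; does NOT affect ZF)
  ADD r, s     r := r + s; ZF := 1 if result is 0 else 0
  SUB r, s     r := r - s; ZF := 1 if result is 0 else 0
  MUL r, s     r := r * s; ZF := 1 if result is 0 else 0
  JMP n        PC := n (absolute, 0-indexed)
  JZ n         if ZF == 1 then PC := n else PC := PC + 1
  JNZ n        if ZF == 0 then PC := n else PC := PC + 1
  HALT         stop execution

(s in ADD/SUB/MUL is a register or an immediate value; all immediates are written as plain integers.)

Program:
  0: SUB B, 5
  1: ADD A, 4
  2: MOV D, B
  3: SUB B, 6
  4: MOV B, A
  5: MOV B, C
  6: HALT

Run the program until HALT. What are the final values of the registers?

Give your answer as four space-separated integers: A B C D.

Answer: 4 0 0 -5

Derivation:
Step 1: PC=0 exec 'SUB B, 5'. After: A=0 B=-5 C=0 D=0 ZF=0 PC=1
Step 2: PC=1 exec 'ADD A, 4'. After: A=4 B=-5 C=0 D=0 ZF=0 PC=2
Step 3: PC=2 exec 'MOV D, B'. After: A=4 B=-5 C=0 D=-5 ZF=0 PC=3
Step 4: PC=3 exec 'SUB B, 6'. After: A=4 B=-11 C=0 D=-5 ZF=0 PC=4
Step 5: PC=4 exec 'MOV B, A'. After: A=4 B=4 C=0 D=-5 ZF=0 PC=5
Step 6: PC=5 exec 'MOV B, C'. After: A=4 B=0 C=0 D=-5 ZF=0 PC=6
Step 7: PC=6 exec 'HALT'. After: A=4 B=0 C=0 D=-5 ZF=0 PC=6 HALTED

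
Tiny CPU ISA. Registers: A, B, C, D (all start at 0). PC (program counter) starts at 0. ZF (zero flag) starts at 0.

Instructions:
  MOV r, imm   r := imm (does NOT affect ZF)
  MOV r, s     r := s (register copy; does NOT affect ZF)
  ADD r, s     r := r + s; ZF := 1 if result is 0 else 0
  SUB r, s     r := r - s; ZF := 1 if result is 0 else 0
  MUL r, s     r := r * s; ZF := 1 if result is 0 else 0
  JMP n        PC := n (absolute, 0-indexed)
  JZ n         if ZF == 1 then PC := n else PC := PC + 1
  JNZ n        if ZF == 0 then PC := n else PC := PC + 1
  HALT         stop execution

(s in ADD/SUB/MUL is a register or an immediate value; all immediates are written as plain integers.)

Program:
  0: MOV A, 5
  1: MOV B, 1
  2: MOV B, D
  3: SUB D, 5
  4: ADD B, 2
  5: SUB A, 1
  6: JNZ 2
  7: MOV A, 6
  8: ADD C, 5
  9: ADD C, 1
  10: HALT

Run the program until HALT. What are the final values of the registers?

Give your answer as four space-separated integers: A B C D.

Step 1: PC=0 exec 'MOV A, 5'. After: A=5 B=0 C=0 D=0 ZF=0 PC=1
Step 2: PC=1 exec 'MOV B, 1'. After: A=5 B=1 C=0 D=0 ZF=0 PC=2
Step 3: PC=2 exec 'MOV B, D'. After: A=5 B=0 C=0 D=0 ZF=0 PC=3
Step 4: PC=3 exec 'SUB D, 5'. After: A=5 B=0 C=0 D=-5 ZF=0 PC=4
Step 5: PC=4 exec 'ADD B, 2'. After: A=5 B=2 C=0 D=-5 ZF=0 PC=5
Step 6: PC=5 exec 'SUB A, 1'. After: A=4 B=2 C=0 D=-5 ZF=0 PC=6
Step 7: PC=6 exec 'JNZ 2'. After: A=4 B=2 C=0 D=-5 ZF=0 PC=2
Step 8: PC=2 exec 'MOV B, D'. After: A=4 B=-5 C=0 D=-5 ZF=0 PC=3
Step 9: PC=3 exec 'SUB D, 5'. After: A=4 B=-5 C=0 D=-10 ZF=0 PC=4
Step 10: PC=4 exec 'ADD B, 2'. After: A=4 B=-3 C=0 D=-10 ZF=0 PC=5
Step 11: PC=5 exec 'SUB A, 1'. After: A=3 B=-3 C=0 D=-10 ZF=0 PC=6
Step 12: PC=6 exec 'JNZ 2'. After: A=3 B=-3 C=0 D=-10 ZF=0 PC=2
Step 13: PC=2 exec 'MOV B, D'. After: A=3 B=-10 C=0 D=-10 ZF=0 PC=3
Step 14: PC=3 exec 'SUB D, 5'. After: A=3 B=-10 C=0 D=-15 ZF=0 PC=4
Step 15: PC=4 exec 'ADD B, 2'. After: A=3 B=-8 C=0 D=-15 ZF=0 PC=5
Step 16: PC=5 exec 'SUB A, 1'. After: A=2 B=-8 C=0 D=-15 ZF=0 PC=6
Step 17: PC=6 exec 'JNZ 2'. After: A=2 B=-8 C=0 D=-15 ZF=0 PC=2
Step 18: PC=2 exec 'MOV B, D'. After: A=2 B=-15 C=0 D=-15 ZF=0 PC=3
Step 19: PC=3 exec 'SUB D, 5'. After: A=2 B=-15 C=0 D=-20 ZF=0 PC=4
Step 20: PC=4 exec 'ADD B, 2'. After: A=2 B=-13 C=0 D=-20 ZF=0 PC=5
Step 21: PC=5 exec 'SUB A, 1'. After: A=1 B=-13 C=0 D=-20 ZF=0 PC=6
Step 22: PC=6 exec 'JNZ 2'. After: A=1 B=-13 C=0 D=-20 ZF=0 PC=2
Step 23: PC=2 exec 'MOV B, D'. After: A=1 B=-20 C=0 D=-20 ZF=0 PC=3
Step 24: PC=3 exec 'SUB D, 5'. After: A=1 B=-20 C=0 D=-25 ZF=0 PC=4
Step 25: PC=4 exec 'ADD B, 2'. After: A=1 B=-18 C=0 D=-25 ZF=0 PC=5
Step 26: PC=5 exec 'SUB A, 1'. After: A=0 B=-18 C=0 D=-25 ZF=1 PC=6
Step 27: PC=6 exec 'JNZ 2'. After: A=0 B=-18 C=0 D=-25 ZF=1 PC=7
Step 28: PC=7 exec 'MOV A, 6'. After: A=6 B=-18 C=0 D=-25 ZF=1 PC=8
Step 29: PC=8 exec 'ADD C, 5'. After: A=6 B=-18 C=5 D=-25 ZF=0 PC=9
Step 30: PC=9 exec 'ADD C, 1'. After: A=6 B=-18 C=6 D=-25 ZF=0 PC=10
Step 31: PC=10 exec 'HALT'. After: A=6 B=-18 C=6 D=-25 ZF=0 PC=10 HALTED

Answer: 6 -18 6 -25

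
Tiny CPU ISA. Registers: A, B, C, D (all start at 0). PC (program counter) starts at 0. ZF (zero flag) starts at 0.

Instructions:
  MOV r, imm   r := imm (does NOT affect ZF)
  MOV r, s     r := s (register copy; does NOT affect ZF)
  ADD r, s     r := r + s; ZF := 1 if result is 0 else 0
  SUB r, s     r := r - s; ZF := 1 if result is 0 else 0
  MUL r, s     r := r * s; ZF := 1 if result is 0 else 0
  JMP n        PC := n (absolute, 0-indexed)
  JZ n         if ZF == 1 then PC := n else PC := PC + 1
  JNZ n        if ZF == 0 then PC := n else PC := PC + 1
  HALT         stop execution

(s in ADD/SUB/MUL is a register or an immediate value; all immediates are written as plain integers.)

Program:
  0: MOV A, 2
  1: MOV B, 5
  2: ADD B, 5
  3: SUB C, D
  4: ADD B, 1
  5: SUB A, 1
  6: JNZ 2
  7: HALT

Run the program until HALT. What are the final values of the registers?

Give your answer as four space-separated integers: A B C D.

Answer: 0 17 0 0

Derivation:
Step 1: PC=0 exec 'MOV A, 2'. After: A=2 B=0 C=0 D=0 ZF=0 PC=1
Step 2: PC=1 exec 'MOV B, 5'. After: A=2 B=5 C=0 D=0 ZF=0 PC=2
Step 3: PC=2 exec 'ADD B, 5'. After: A=2 B=10 C=0 D=0 ZF=0 PC=3
Step 4: PC=3 exec 'SUB C, D'. After: A=2 B=10 C=0 D=0 ZF=1 PC=4
Step 5: PC=4 exec 'ADD B, 1'. After: A=2 B=11 C=0 D=0 ZF=0 PC=5
Step 6: PC=5 exec 'SUB A, 1'. After: A=1 B=11 C=0 D=0 ZF=0 PC=6
Step 7: PC=6 exec 'JNZ 2'. After: A=1 B=11 C=0 D=0 ZF=0 PC=2
Step 8: PC=2 exec 'ADD B, 5'. After: A=1 B=16 C=0 D=0 ZF=0 PC=3
Step 9: PC=3 exec 'SUB C, D'. After: A=1 B=16 C=0 D=0 ZF=1 PC=4
Step 10: PC=4 exec 'ADD B, 1'. After: A=1 B=17 C=0 D=0 ZF=0 PC=5
Step 11: PC=5 exec 'SUB A, 1'. After: A=0 B=17 C=0 D=0 ZF=1 PC=6
Step 12: PC=6 exec 'JNZ 2'. After: A=0 B=17 C=0 D=0 ZF=1 PC=7
Step 13: PC=7 exec 'HALT'. After: A=0 B=17 C=0 D=0 ZF=1 PC=7 HALTED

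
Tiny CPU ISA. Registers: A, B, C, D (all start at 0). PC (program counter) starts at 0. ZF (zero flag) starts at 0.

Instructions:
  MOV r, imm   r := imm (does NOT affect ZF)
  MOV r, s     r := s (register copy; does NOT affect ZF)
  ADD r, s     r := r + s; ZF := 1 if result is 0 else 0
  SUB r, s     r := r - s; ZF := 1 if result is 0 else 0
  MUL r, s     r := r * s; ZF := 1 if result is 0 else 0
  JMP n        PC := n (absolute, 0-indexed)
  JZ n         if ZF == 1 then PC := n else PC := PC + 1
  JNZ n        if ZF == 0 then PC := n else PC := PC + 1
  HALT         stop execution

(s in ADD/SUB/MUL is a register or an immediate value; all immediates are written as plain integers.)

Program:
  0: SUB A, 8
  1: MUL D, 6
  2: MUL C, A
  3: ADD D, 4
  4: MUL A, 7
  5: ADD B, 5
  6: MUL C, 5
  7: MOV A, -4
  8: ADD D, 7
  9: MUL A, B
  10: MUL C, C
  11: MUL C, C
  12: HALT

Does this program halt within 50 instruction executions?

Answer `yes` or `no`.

Step 1: PC=0 exec 'SUB A, 8'. After: A=-8 B=0 C=0 D=0 ZF=0 PC=1
Step 2: PC=1 exec 'MUL D, 6'. After: A=-8 B=0 C=0 D=0 ZF=1 PC=2
Step 3: PC=2 exec 'MUL C, A'. After: A=-8 B=0 C=0 D=0 ZF=1 PC=3
Step 4: PC=3 exec 'ADD D, 4'. After: A=-8 B=0 C=0 D=4 ZF=0 PC=4
Step 5: PC=4 exec 'MUL A, 7'. After: A=-56 B=0 C=0 D=4 ZF=0 PC=5
Step 6: PC=5 exec 'ADD B, 5'. After: A=-56 B=5 C=0 D=4 ZF=0 PC=6
Step 7: PC=6 exec 'MUL C, 5'. After: A=-56 B=5 C=0 D=4 ZF=1 PC=7
Step 8: PC=7 exec 'MOV A, -4'. After: A=-4 B=5 C=0 D=4 ZF=1 PC=8
Step 9: PC=8 exec 'ADD D, 7'. After: A=-4 B=5 C=0 D=11 ZF=0 PC=9
Step 10: PC=9 exec 'MUL A, B'. After: A=-20 B=5 C=0 D=11 ZF=0 PC=10
Step 11: PC=10 exec 'MUL C, C'. After: A=-20 B=5 C=0 D=11 ZF=1 PC=11
Step 12: PC=11 exec 'MUL C, C'. After: A=-20 B=5 C=0 D=11 ZF=1 PC=12
Step 13: PC=12 exec 'HALT'. After: A=-20 B=5 C=0 D=11 ZF=1 PC=12 HALTED

Answer: yes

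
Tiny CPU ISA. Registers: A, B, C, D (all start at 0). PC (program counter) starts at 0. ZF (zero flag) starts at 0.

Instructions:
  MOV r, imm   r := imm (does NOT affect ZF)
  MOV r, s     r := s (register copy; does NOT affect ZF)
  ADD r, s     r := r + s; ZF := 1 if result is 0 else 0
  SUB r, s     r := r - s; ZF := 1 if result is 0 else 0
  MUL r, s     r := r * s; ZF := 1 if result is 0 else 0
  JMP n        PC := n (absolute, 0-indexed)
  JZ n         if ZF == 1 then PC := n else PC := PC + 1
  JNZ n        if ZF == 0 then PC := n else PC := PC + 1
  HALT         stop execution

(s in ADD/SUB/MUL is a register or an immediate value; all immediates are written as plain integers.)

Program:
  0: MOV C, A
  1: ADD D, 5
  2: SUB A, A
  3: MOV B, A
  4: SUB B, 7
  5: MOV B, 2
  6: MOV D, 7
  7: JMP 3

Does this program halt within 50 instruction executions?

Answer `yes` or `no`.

Answer: no

Derivation:
Step 1: PC=0 exec 'MOV C, A'. After: A=0 B=0 C=0 D=0 ZF=0 PC=1
Step 2: PC=1 exec 'ADD D, 5'. After: A=0 B=0 C=0 D=5 ZF=0 PC=2
Step 3: PC=2 exec 'SUB A, A'. After: A=0 B=0 C=0 D=5 ZF=1 PC=3
Step 4: PC=3 exec 'MOV B, A'. After: A=0 B=0 C=0 D=5 ZF=1 PC=4
Step 5: PC=4 exec 'SUB B, 7'. After: A=0 B=-7 C=0 D=5 ZF=0 PC=5
Step 6: PC=5 exec 'MOV B, 2'. After: A=0 B=2 C=0 D=5 ZF=0 PC=6
Step 7: PC=6 exec 'MOV D, 7'. After: A=0 B=2 C=0 D=7 ZF=0 PC=7
Step 8: PC=7 exec 'JMP 3'. After: A=0 B=2 C=0 D=7 ZF=0 PC=3
Step 9: PC=3 exec 'MOV B, A'. After: A=0 B=0 C=0 D=7 ZF=0 PC=4
Step 10: PC=4 exec 'SUB B, 7'. After: A=0 B=-7 C=0 D=7 ZF=0 PC=5
Step 11: PC=5 exec 'MOV B, 2'. After: A=0 B=2 C=0 D=7 ZF=0 PC=6
Step 12: PC=6 exec 'MOV D, 7'. After: A=0 B=2 C=0 D=7 ZF=0 PC=7
State after step 12 equals state after step 7: the program is in a cycle of length 5 and will never halt.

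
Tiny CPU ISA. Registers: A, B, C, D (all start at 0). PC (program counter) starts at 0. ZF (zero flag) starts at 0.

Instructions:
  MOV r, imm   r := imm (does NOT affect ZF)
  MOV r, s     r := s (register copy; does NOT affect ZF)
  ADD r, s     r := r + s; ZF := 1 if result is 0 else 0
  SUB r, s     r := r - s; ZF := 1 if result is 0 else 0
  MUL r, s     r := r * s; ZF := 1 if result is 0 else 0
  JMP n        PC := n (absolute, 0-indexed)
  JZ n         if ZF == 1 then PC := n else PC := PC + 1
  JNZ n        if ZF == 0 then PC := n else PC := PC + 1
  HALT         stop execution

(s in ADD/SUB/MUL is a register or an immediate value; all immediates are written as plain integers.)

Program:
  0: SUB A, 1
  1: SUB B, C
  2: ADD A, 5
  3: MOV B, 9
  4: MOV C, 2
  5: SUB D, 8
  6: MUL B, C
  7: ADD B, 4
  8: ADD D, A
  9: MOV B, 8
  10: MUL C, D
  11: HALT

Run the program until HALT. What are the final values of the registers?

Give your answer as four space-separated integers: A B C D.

Answer: 4 8 -8 -4

Derivation:
Step 1: PC=0 exec 'SUB A, 1'. After: A=-1 B=0 C=0 D=0 ZF=0 PC=1
Step 2: PC=1 exec 'SUB B, C'. After: A=-1 B=0 C=0 D=0 ZF=1 PC=2
Step 3: PC=2 exec 'ADD A, 5'. After: A=4 B=0 C=0 D=0 ZF=0 PC=3
Step 4: PC=3 exec 'MOV B, 9'. After: A=4 B=9 C=0 D=0 ZF=0 PC=4
Step 5: PC=4 exec 'MOV C, 2'. After: A=4 B=9 C=2 D=0 ZF=0 PC=5
Step 6: PC=5 exec 'SUB D, 8'. After: A=4 B=9 C=2 D=-8 ZF=0 PC=6
Step 7: PC=6 exec 'MUL B, C'. After: A=4 B=18 C=2 D=-8 ZF=0 PC=7
Step 8: PC=7 exec 'ADD B, 4'. After: A=4 B=22 C=2 D=-8 ZF=0 PC=8
Step 9: PC=8 exec 'ADD D, A'. After: A=4 B=22 C=2 D=-4 ZF=0 PC=9
Step 10: PC=9 exec 'MOV B, 8'. After: A=4 B=8 C=2 D=-4 ZF=0 PC=10
Step 11: PC=10 exec 'MUL C, D'. After: A=4 B=8 C=-8 D=-4 ZF=0 PC=11
Step 12: PC=11 exec 'HALT'. After: A=4 B=8 C=-8 D=-4 ZF=0 PC=11 HALTED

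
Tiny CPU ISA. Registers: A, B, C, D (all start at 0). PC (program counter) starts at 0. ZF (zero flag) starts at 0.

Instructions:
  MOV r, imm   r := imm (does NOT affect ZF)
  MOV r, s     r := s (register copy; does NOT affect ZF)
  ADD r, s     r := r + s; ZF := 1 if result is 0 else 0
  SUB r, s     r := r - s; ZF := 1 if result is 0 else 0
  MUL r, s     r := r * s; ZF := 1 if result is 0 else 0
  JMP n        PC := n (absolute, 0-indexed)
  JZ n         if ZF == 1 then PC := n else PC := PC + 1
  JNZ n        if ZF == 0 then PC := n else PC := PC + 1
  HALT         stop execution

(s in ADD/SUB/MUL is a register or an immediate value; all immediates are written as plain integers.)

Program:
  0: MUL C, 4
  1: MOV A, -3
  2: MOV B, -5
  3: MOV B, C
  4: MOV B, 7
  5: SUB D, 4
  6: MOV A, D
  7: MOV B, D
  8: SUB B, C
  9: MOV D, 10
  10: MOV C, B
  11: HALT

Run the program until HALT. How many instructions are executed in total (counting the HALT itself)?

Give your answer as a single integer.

Step 1: PC=0 exec 'MUL C, 4'. After: A=0 B=0 C=0 D=0 ZF=1 PC=1
Step 2: PC=1 exec 'MOV A, -3'. After: A=-3 B=0 C=0 D=0 ZF=1 PC=2
Step 3: PC=2 exec 'MOV B, -5'. After: A=-3 B=-5 C=0 D=0 ZF=1 PC=3
Step 4: PC=3 exec 'MOV B, C'. After: A=-3 B=0 C=0 D=0 ZF=1 PC=4
Step 5: PC=4 exec 'MOV B, 7'. After: A=-3 B=7 C=0 D=0 ZF=1 PC=5
Step 6: PC=5 exec 'SUB D, 4'. After: A=-3 B=7 C=0 D=-4 ZF=0 PC=6
Step 7: PC=6 exec 'MOV A, D'. After: A=-4 B=7 C=0 D=-4 ZF=0 PC=7
Step 8: PC=7 exec 'MOV B, D'. After: A=-4 B=-4 C=0 D=-4 ZF=0 PC=8
Step 9: PC=8 exec 'SUB B, C'. After: A=-4 B=-4 C=0 D=-4 ZF=0 PC=9
Step 10: PC=9 exec 'MOV D, 10'. After: A=-4 B=-4 C=0 D=10 ZF=0 PC=10
Step 11: PC=10 exec 'MOV C, B'. After: A=-4 B=-4 C=-4 D=10 ZF=0 PC=11
Step 12: PC=11 exec 'HALT'. After: A=-4 B=-4 C=-4 D=10 ZF=0 PC=11 HALTED
Total instructions executed: 12

Answer: 12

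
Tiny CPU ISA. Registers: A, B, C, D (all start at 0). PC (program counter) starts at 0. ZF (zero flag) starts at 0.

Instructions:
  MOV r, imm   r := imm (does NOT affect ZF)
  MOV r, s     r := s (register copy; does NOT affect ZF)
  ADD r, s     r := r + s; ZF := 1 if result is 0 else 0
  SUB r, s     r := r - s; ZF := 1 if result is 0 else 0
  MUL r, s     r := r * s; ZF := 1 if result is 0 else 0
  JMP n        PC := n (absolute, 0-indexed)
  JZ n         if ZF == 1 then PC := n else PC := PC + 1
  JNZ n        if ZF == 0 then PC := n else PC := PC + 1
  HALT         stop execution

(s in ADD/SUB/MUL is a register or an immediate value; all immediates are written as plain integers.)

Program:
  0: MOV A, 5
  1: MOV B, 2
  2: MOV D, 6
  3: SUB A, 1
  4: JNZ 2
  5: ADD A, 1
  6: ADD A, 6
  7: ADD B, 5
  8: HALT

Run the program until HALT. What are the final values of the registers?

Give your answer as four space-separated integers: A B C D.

Answer: 7 7 0 6

Derivation:
Step 1: PC=0 exec 'MOV A, 5'. After: A=5 B=0 C=0 D=0 ZF=0 PC=1
Step 2: PC=1 exec 'MOV B, 2'. After: A=5 B=2 C=0 D=0 ZF=0 PC=2
Step 3: PC=2 exec 'MOV D, 6'. After: A=5 B=2 C=0 D=6 ZF=0 PC=3
Step 4: PC=3 exec 'SUB A, 1'. After: A=4 B=2 C=0 D=6 ZF=0 PC=4
Step 5: PC=4 exec 'JNZ 2'. After: A=4 B=2 C=0 D=6 ZF=0 PC=2
Step 6: PC=2 exec 'MOV D, 6'. After: A=4 B=2 C=0 D=6 ZF=0 PC=3
Step 7: PC=3 exec 'SUB A, 1'. After: A=3 B=2 C=0 D=6 ZF=0 PC=4
Step 8: PC=4 exec 'JNZ 2'. After: A=3 B=2 C=0 D=6 ZF=0 PC=2
Step 9: PC=2 exec 'MOV D, 6'. After: A=3 B=2 C=0 D=6 ZF=0 PC=3
Step 10: PC=3 exec 'SUB A, 1'. After: A=2 B=2 C=0 D=6 ZF=0 PC=4
Step 11: PC=4 exec 'JNZ 2'. After: A=2 B=2 C=0 D=6 ZF=0 PC=2
Step 12: PC=2 exec 'MOV D, 6'. After: A=2 B=2 C=0 D=6 ZF=0 PC=3
Step 13: PC=3 exec 'SUB A, 1'. After: A=1 B=2 C=0 D=6 ZF=0 PC=4
Step 14: PC=4 exec 'JNZ 2'. After: A=1 B=2 C=0 D=6 ZF=0 PC=2
Step 15: PC=2 exec 'MOV D, 6'. After: A=1 B=2 C=0 D=6 ZF=0 PC=3
Step 16: PC=3 exec 'SUB A, 1'. After: A=0 B=2 C=0 D=6 ZF=1 PC=4
Step 17: PC=4 exec 'JNZ 2'. After: A=0 B=2 C=0 D=6 ZF=1 PC=5
Step 18: PC=5 exec 'ADD A, 1'. After: A=1 B=2 C=0 D=6 ZF=0 PC=6
Step 19: PC=6 exec 'ADD A, 6'. After: A=7 B=2 C=0 D=6 ZF=0 PC=7
Step 20: PC=7 exec 'ADD B, 5'. After: A=7 B=7 C=0 D=6 ZF=0 PC=8
Step 21: PC=8 exec 'HALT'. After: A=7 B=7 C=0 D=6 ZF=0 PC=8 HALTED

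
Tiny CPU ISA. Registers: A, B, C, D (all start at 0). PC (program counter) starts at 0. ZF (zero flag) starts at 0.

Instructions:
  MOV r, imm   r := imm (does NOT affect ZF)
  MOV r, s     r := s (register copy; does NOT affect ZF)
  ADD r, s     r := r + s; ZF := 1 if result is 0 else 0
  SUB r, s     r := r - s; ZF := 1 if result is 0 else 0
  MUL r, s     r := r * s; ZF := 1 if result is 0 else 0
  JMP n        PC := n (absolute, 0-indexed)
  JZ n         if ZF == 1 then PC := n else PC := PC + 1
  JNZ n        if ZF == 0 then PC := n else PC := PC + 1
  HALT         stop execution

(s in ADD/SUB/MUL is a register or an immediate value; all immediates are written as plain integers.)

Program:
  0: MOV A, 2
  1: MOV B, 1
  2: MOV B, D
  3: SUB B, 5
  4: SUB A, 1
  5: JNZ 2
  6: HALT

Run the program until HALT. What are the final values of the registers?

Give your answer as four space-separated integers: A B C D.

Answer: 0 -5 0 0

Derivation:
Step 1: PC=0 exec 'MOV A, 2'. After: A=2 B=0 C=0 D=0 ZF=0 PC=1
Step 2: PC=1 exec 'MOV B, 1'. After: A=2 B=1 C=0 D=0 ZF=0 PC=2
Step 3: PC=2 exec 'MOV B, D'. After: A=2 B=0 C=0 D=0 ZF=0 PC=3
Step 4: PC=3 exec 'SUB B, 5'. After: A=2 B=-5 C=0 D=0 ZF=0 PC=4
Step 5: PC=4 exec 'SUB A, 1'. After: A=1 B=-5 C=0 D=0 ZF=0 PC=5
Step 6: PC=5 exec 'JNZ 2'. After: A=1 B=-5 C=0 D=0 ZF=0 PC=2
Step 7: PC=2 exec 'MOV B, D'. After: A=1 B=0 C=0 D=0 ZF=0 PC=3
Step 8: PC=3 exec 'SUB B, 5'. After: A=1 B=-5 C=0 D=0 ZF=0 PC=4
Step 9: PC=4 exec 'SUB A, 1'. After: A=0 B=-5 C=0 D=0 ZF=1 PC=5
Step 10: PC=5 exec 'JNZ 2'. After: A=0 B=-5 C=0 D=0 ZF=1 PC=6
Step 11: PC=6 exec 'HALT'. After: A=0 B=-5 C=0 D=0 ZF=1 PC=6 HALTED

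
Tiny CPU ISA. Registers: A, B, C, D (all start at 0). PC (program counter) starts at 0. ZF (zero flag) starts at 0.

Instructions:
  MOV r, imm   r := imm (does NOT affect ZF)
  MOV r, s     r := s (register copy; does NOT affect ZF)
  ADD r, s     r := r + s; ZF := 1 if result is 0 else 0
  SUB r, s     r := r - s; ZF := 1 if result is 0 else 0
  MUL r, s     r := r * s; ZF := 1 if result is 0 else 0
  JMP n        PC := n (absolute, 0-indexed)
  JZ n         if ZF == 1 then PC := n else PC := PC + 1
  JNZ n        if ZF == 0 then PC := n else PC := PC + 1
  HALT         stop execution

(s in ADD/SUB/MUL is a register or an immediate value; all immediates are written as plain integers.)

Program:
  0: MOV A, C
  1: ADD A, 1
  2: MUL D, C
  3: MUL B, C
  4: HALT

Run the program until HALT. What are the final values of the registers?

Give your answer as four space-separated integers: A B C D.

Step 1: PC=0 exec 'MOV A, C'. After: A=0 B=0 C=0 D=0 ZF=0 PC=1
Step 2: PC=1 exec 'ADD A, 1'. After: A=1 B=0 C=0 D=0 ZF=0 PC=2
Step 3: PC=2 exec 'MUL D, C'. After: A=1 B=0 C=0 D=0 ZF=1 PC=3
Step 4: PC=3 exec 'MUL B, C'. After: A=1 B=0 C=0 D=0 ZF=1 PC=4
Step 5: PC=4 exec 'HALT'. After: A=1 B=0 C=0 D=0 ZF=1 PC=4 HALTED

Answer: 1 0 0 0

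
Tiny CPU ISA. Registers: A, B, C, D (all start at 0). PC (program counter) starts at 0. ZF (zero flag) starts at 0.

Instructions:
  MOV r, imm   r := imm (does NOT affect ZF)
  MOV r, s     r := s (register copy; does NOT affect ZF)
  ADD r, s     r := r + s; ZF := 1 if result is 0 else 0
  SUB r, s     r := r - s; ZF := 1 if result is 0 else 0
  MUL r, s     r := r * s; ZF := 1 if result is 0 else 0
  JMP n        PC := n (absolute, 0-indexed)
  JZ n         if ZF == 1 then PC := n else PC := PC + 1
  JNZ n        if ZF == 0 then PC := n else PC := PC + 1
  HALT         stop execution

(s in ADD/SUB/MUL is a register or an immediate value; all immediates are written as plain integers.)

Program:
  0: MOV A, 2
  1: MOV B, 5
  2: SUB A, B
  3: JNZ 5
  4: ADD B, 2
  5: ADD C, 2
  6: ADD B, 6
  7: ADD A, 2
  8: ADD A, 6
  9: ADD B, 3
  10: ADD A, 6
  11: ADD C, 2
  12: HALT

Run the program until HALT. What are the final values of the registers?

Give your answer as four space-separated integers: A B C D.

Answer: 11 14 4 0

Derivation:
Step 1: PC=0 exec 'MOV A, 2'. After: A=2 B=0 C=0 D=0 ZF=0 PC=1
Step 2: PC=1 exec 'MOV B, 5'. After: A=2 B=5 C=0 D=0 ZF=0 PC=2
Step 3: PC=2 exec 'SUB A, B'. After: A=-3 B=5 C=0 D=0 ZF=0 PC=3
Step 4: PC=3 exec 'JNZ 5'. After: A=-3 B=5 C=0 D=0 ZF=0 PC=5
Step 5: PC=5 exec 'ADD C, 2'. After: A=-3 B=5 C=2 D=0 ZF=0 PC=6
Step 6: PC=6 exec 'ADD B, 6'. After: A=-3 B=11 C=2 D=0 ZF=0 PC=7
Step 7: PC=7 exec 'ADD A, 2'. After: A=-1 B=11 C=2 D=0 ZF=0 PC=8
Step 8: PC=8 exec 'ADD A, 6'. After: A=5 B=11 C=2 D=0 ZF=0 PC=9
Step 9: PC=9 exec 'ADD B, 3'. After: A=5 B=14 C=2 D=0 ZF=0 PC=10
Step 10: PC=10 exec 'ADD A, 6'. After: A=11 B=14 C=2 D=0 ZF=0 PC=11
Step 11: PC=11 exec 'ADD C, 2'. After: A=11 B=14 C=4 D=0 ZF=0 PC=12
Step 12: PC=12 exec 'HALT'. After: A=11 B=14 C=4 D=0 ZF=0 PC=12 HALTED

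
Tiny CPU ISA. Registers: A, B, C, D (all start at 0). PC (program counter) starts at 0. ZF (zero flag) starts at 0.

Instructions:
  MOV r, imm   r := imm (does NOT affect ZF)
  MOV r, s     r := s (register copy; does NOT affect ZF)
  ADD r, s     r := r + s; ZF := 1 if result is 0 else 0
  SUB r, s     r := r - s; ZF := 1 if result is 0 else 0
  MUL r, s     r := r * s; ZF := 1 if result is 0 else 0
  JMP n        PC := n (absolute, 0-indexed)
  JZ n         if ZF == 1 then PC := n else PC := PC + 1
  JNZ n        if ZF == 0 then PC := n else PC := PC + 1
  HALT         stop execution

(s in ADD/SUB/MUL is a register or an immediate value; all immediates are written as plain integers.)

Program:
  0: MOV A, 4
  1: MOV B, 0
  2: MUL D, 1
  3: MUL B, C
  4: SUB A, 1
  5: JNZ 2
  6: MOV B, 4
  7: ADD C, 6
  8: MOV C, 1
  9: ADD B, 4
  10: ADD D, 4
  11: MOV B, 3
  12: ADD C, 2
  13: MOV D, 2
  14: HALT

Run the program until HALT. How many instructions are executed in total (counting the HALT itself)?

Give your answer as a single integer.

Step 1: PC=0 exec 'MOV A, 4'. After: A=4 B=0 C=0 D=0 ZF=0 PC=1
Step 2: PC=1 exec 'MOV B, 0'. After: A=4 B=0 C=0 D=0 ZF=0 PC=2
Step 3: PC=2 exec 'MUL D, 1'. After: A=4 B=0 C=0 D=0 ZF=1 PC=3
Step 4: PC=3 exec 'MUL B, C'. After: A=4 B=0 C=0 D=0 ZF=1 PC=4
Step 5: PC=4 exec 'SUB A, 1'. After: A=3 B=0 C=0 D=0 ZF=0 PC=5
Step 6: PC=5 exec 'JNZ 2'. After: A=3 B=0 C=0 D=0 ZF=0 PC=2
Step 7: PC=2 exec 'MUL D, 1'. After: A=3 B=0 C=0 D=0 ZF=1 PC=3
Step 8: PC=3 exec 'MUL B, C'. After: A=3 B=0 C=0 D=0 ZF=1 PC=4
Step 9: PC=4 exec 'SUB A, 1'. After: A=2 B=0 C=0 D=0 ZF=0 PC=5
Step 10: PC=5 exec 'JNZ 2'. After: A=2 B=0 C=0 D=0 ZF=0 PC=2
Step 11: PC=2 exec 'MUL D, 1'. After: A=2 B=0 C=0 D=0 ZF=1 PC=3
Step 12: PC=3 exec 'MUL B, C'. After: A=2 B=0 C=0 D=0 ZF=1 PC=4
Step 13: PC=4 exec 'SUB A, 1'. After: A=1 B=0 C=0 D=0 ZF=0 PC=5
Step 14: PC=5 exec 'JNZ 2'. After: A=1 B=0 C=0 D=0 ZF=0 PC=2
Step 15: PC=2 exec 'MUL D, 1'. After: A=1 B=0 C=0 D=0 ZF=1 PC=3
Step 16: PC=3 exec 'MUL B, C'. After: A=1 B=0 C=0 D=0 ZF=1 PC=4
Step 17: PC=4 exec 'SUB A, 1'. After: A=0 B=0 C=0 D=0 ZF=1 PC=5
Step 18: PC=5 exec 'JNZ 2'. After: A=0 B=0 C=0 D=0 ZF=1 PC=6
Step 19: PC=6 exec 'MOV B, 4'. After: A=0 B=4 C=0 D=0 ZF=1 PC=7
Step 20: PC=7 exec 'ADD C, 6'. After: A=0 B=4 C=6 D=0 ZF=0 PC=8
Step 21: PC=8 exec 'MOV C, 1'. After: A=0 B=4 C=1 D=0 ZF=0 PC=9
Step 22: PC=9 exec 'ADD B, 4'. After: A=0 B=8 C=1 D=0 ZF=0 PC=10
Step 23: PC=10 exec 'ADD D, 4'. After: A=0 B=8 C=1 D=4 ZF=0 PC=11
Step 24: PC=11 exec 'MOV B, 3'. After: A=0 B=3 C=1 D=4 ZF=0 PC=12
Step 25: PC=12 exec 'ADD C, 2'. After: A=0 B=3 C=3 D=4 ZF=0 PC=13
Step 26: PC=13 exec 'MOV D, 2'. After: A=0 B=3 C=3 D=2 ZF=0 PC=14
Step 27: PC=14 exec 'HALT'. After: A=0 B=3 C=3 D=2 ZF=0 PC=14 HALTED
Total instructions executed: 27

Answer: 27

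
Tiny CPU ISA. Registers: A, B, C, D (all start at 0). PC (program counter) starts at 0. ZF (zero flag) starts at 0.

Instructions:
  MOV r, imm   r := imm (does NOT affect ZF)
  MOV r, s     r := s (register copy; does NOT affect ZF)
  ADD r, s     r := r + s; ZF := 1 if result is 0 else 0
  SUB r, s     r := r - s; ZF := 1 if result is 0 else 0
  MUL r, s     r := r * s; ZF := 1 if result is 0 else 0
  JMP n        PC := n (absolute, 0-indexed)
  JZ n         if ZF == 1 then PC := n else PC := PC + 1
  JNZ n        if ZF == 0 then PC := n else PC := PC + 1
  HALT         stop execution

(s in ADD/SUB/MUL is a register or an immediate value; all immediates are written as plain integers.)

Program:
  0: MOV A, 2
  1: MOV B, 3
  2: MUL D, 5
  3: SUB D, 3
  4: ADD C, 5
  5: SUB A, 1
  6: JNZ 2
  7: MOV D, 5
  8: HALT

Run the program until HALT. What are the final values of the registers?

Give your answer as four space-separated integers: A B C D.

Answer: 0 3 10 5

Derivation:
Step 1: PC=0 exec 'MOV A, 2'. After: A=2 B=0 C=0 D=0 ZF=0 PC=1
Step 2: PC=1 exec 'MOV B, 3'. After: A=2 B=3 C=0 D=0 ZF=0 PC=2
Step 3: PC=2 exec 'MUL D, 5'. After: A=2 B=3 C=0 D=0 ZF=1 PC=3
Step 4: PC=3 exec 'SUB D, 3'. After: A=2 B=3 C=0 D=-3 ZF=0 PC=4
Step 5: PC=4 exec 'ADD C, 5'. After: A=2 B=3 C=5 D=-3 ZF=0 PC=5
Step 6: PC=5 exec 'SUB A, 1'. After: A=1 B=3 C=5 D=-3 ZF=0 PC=6
Step 7: PC=6 exec 'JNZ 2'. After: A=1 B=3 C=5 D=-3 ZF=0 PC=2
Step 8: PC=2 exec 'MUL D, 5'. After: A=1 B=3 C=5 D=-15 ZF=0 PC=3
Step 9: PC=3 exec 'SUB D, 3'. After: A=1 B=3 C=5 D=-18 ZF=0 PC=4
Step 10: PC=4 exec 'ADD C, 5'. After: A=1 B=3 C=10 D=-18 ZF=0 PC=5
Step 11: PC=5 exec 'SUB A, 1'. After: A=0 B=3 C=10 D=-18 ZF=1 PC=6
Step 12: PC=6 exec 'JNZ 2'. After: A=0 B=3 C=10 D=-18 ZF=1 PC=7
Step 13: PC=7 exec 'MOV D, 5'. After: A=0 B=3 C=10 D=5 ZF=1 PC=8
Step 14: PC=8 exec 'HALT'. After: A=0 B=3 C=10 D=5 ZF=1 PC=8 HALTED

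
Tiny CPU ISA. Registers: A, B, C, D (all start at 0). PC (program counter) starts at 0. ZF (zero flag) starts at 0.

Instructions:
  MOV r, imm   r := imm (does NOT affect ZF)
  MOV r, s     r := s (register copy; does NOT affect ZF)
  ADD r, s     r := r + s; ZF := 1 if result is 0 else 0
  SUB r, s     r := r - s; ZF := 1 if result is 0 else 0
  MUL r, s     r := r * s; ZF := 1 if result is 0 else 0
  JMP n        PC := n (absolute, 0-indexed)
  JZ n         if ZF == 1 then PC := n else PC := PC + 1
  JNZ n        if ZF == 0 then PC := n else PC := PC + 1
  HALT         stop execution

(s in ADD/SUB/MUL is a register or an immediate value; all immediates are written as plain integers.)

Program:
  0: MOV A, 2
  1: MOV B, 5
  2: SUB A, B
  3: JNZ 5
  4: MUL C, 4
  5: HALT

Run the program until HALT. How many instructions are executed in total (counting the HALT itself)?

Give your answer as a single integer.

Answer: 5

Derivation:
Step 1: PC=0 exec 'MOV A, 2'. After: A=2 B=0 C=0 D=0 ZF=0 PC=1
Step 2: PC=1 exec 'MOV B, 5'. After: A=2 B=5 C=0 D=0 ZF=0 PC=2
Step 3: PC=2 exec 'SUB A, B'. After: A=-3 B=5 C=0 D=0 ZF=0 PC=3
Step 4: PC=3 exec 'JNZ 5'. After: A=-3 B=5 C=0 D=0 ZF=0 PC=5
Step 5: PC=5 exec 'HALT'. After: A=-3 B=5 C=0 D=0 ZF=0 PC=5 HALTED
Total instructions executed: 5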